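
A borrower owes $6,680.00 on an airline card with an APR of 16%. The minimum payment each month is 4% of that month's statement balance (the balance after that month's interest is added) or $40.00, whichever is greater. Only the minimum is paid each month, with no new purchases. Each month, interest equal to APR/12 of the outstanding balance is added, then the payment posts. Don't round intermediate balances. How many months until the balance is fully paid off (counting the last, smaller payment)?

100 months

Monthly rate r = 16%/12 = 1.33333% = 0.0133333.
While 4% of the post-interest balance exceeds $40.00, each month B ← (B·(1+r))·(1 − 0.04), i.e. B shrinks by the factor (1+r)·0.96 = 0.9728.
This holds for months 1–70. Entering month 71 the balance is $969.23; 4% of the post-interest balance is now below $40.00, so the flat $40.00 minimum applies from here.
From month 71 a fixed $40.00 at rate r clears $969.23 in 30 more payments. Total: 70 + 30 = 100 months.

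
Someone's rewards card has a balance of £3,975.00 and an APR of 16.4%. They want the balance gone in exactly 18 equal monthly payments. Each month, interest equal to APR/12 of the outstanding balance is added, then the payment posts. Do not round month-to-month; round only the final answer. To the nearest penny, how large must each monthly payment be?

£250.61

Monthly rate r = 16.4%/12 = 1.36667% = 0.0136667.
Level-payment amortization: P = B₀·r / (1 − (1+r)^(−n)) = 3975.00·0.0136667 / (1 − 1.01367^(−18)).
Denominator 1 − (1+r)^(−18) = 0.216774133.
P = 54.325 / 0.216774133 ≈ 250.61.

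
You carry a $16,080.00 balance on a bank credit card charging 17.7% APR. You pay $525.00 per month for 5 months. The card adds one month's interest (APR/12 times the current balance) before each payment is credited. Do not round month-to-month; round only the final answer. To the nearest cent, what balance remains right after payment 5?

$14,597.82

Monthly rate r = 17.7%/12 = 1.475% = 0.01475.
Each month: B ← B·(1+r) − $525.00.
Month 1: interest $237.18; balance after payment $15,792.18.
Month 2: interest $232.93; balance after payment $15,500.11.
Month 3: interest $228.63; balance after payment $15,203.74.
Month 4: interest $224.26; balance after payment $14,903.00.
Month 5: interest $219.82; balance after payment $14,597.82.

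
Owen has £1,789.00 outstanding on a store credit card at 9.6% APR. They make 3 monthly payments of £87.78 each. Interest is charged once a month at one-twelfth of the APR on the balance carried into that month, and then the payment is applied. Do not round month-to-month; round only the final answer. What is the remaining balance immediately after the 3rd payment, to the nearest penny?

Monthly rate r = 9.6%/12 = 0.8% = 0.008.
Each month: B ← B·(1+r) − £87.78.
Month 1: interest £14.31; balance after payment £1,715.53.
Month 2: interest £13.72; balance after payment £1,641.48.
Month 3: interest £13.13; balance after payment £1,566.83.

£1,566.83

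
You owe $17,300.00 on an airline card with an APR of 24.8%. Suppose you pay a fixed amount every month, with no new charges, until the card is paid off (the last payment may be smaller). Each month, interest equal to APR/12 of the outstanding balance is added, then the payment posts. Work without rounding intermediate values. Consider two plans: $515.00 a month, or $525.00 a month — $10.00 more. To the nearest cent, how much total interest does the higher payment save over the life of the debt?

$507.06

Monthly rate r = 24.8%/12 = 2.06667% = 0.0206667.
At $515.00/mo: n = ⌈−ln(1 − rB₀/P)/ln(1+r)⌉ = 58 payments (last $477.71); total interest = total paid − $17,300.00 = $12,532.71.
At $525.00/mo: 56 payments (last $450.65); total interest $12,025.65.
Interest saved = $12,532.71 − $12,025.65 = $507.06.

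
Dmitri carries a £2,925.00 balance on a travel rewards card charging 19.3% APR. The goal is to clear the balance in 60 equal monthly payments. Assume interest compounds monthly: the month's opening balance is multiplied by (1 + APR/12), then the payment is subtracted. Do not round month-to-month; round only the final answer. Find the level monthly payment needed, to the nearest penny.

Monthly rate r = 19.3%/12 = 1.60833% = 0.0160833.
Level-payment amortization: P = B₀·r / (1 − (1+r)^(−n)) = 2925.00·0.0160833 / (1 − 1.01608^(−60)).
Denominator 1 − (1+r)^(−60) = 0.616080356.
P = 47.0438 / 0.616080356 ≈ 76.36.

£76.36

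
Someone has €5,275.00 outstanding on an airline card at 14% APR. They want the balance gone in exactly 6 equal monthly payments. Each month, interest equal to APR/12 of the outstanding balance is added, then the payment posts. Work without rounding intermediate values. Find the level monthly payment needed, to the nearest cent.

Monthly rate r = 14%/12 = 1.16667% = 0.0116667.
Level-payment amortization: P = B₀·r / (1 − (1+r)^(−n)) = 5275.00·0.0116667 / (1 − 1.01167^(−6)).
Denominator 1 − (1+r)^(−6) = 0.0672283116.
P = 61.5417 / 0.0672283116 ≈ 915.41.

€915.41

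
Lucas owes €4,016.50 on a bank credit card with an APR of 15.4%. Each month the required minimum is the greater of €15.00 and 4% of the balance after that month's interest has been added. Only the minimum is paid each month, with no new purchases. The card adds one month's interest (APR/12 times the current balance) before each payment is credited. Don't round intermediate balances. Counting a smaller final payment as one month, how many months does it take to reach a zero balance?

115 months

Monthly rate r = 15.4%/12 = 1.28333% = 0.0128333.
While 4% of the post-interest balance exceeds €15.00, each month B ← (B·(1+r))·(1 − 0.04), i.e. B shrinks by the factor (1+r)·0.96 = 0.97232.
This holds for months 1–85. Entering month 86 the balance is €369.51; 4% of the post-interest balance is now below €15.00, so the flat €15.00 minimum applies from here.
From month 86 a fixed €15.00 at rate r clears €369.51 in 30 more payments. Total: 85 + 30 = 115 months.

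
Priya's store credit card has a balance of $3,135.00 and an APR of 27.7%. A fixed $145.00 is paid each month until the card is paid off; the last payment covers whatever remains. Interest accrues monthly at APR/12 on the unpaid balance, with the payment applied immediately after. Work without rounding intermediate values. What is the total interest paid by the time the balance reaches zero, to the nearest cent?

$1,257.76

Monthly rate r = 27.7%/12 = 2.30833% = 0.0230833.
Payoff takes n = ⌈−ln(1 − rB₀/P)/ln(1+r)⌉ = ⌈30.293⌉ = 31 payments; the last is $42.76.
Total paid = 30·$145.00 + $42.76 = $4,392.76.
Total interest = total paid − principal = $4,392.76 − $3,135.00 = $1,257.76.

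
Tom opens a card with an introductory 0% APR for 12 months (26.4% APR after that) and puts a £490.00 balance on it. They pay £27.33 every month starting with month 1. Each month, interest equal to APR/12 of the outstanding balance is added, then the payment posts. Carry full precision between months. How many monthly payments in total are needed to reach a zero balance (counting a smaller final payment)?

Promo months 1–12 at r₀ = 0%/12 = 0; months 13+ at r₁ = 26.4%/12 = 0.022.
After month 12 (no interest yet): B = £490.00 − 12·£27.33 = £162.04.
Then at r₁ with £27.33/mo: n₂ = −ln(1 − r₁·B/P)/ln(1+r₁) ≈ 6.42 → 7 more payments.

19 months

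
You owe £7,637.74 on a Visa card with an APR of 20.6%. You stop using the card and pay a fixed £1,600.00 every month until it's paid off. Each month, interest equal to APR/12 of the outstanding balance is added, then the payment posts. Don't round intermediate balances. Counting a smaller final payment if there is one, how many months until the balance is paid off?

Monthly rate r = 20.6%/12 = 1.71667% = 0.0171667.
Recurrence: B ← B·(1+r) − £1,600.00.
Month 1: interest £131.11; balance after payment £6,168.85.
Month 2: interest £105.90; balance after payment £4,674.75.
Month 3: interest £80.25; balance after payment £3,155.00.
Month 4: interest £54.16; balance after payment £1,609.16.
Month 5: interest £27.62; balance after payment £36.79.
Month 6: interest £0.63; balance after payment £0.00.

6 payments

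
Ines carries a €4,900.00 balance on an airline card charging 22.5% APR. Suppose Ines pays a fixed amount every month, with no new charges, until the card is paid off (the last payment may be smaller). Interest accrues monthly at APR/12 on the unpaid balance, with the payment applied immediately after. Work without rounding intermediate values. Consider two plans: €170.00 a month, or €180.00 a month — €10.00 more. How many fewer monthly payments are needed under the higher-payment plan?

Monthly rate r = 22.5%/12 = 1.875% = 0.01875.
At €170.00/mo: n = ⌈−ln(1 − rB₀/P)/ln(1+r)⌉ = 42 payments (last €145.31); total interest = total paid − €4,900.00 = €2,215.31.
At €180.00/mo: 39 payments (last €80.82); total interest €2,020.82.
Payments saved = 42 − 39 = 3.

3 fewer payments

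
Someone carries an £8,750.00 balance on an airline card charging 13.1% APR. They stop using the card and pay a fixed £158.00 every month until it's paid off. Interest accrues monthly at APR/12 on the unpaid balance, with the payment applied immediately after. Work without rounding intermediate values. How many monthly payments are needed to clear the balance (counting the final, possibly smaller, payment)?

Monthly rate r = 13.1%/12 = 1.09167% = 0.0109167.
Recurrence: B ← B·(1+r) − £158.00.
Month 1: interest £95.52; balance after payment £8,687.52.
Month 2: interest £94.84; balance after payment £8,624.36.
Closed form: n = −ln(1 − rB₀/P)/ln(1+r) = −ln(0.39544)/ln(1.01092) ≈ 85.449, so the balance reaches zero during payment 86.

86 payments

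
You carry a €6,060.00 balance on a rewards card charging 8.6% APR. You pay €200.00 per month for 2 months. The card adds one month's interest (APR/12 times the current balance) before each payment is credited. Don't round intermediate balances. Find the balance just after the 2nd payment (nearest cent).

Monthly rate r = 8.6%/12 = 0.716667% = 0.00716667.
Each month: B ← B·(1+r) − €200.00.
Month 1: interest €43.43; balance after payment €5,903.43.
Month 2: interest €42.31; balance after payment €5,745.74.

€5,745.74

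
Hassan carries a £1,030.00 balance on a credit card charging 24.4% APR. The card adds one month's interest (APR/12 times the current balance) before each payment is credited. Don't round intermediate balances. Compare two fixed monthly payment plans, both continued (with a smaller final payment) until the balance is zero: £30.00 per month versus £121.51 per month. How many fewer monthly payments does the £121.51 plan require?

50 fewer payments

Monthly rate r = 24.4%/12 = 2.03333% = 0.0203333.
At £30.00/mo: n = ⌈−ln(1 − rB₀/P)/ln(1+r)⌉ = 60 payments (last £15.07); total interest = total paid − £1,030.00 = £755.07.
At £121.51/mo: 10 payments (last £48.65); total interest £112.24.
Payments saved = 60 − 10 = 50.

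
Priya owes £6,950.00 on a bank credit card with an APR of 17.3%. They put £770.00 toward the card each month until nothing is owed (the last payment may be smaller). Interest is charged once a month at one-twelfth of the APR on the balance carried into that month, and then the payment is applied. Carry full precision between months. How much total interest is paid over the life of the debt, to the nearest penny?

£550.29

Monthly rate r = 17.3%/12 = 1.44167% = 0.0144167.
Payoff takes n = ⌈−ln(1 − rB₀/P)/ln(1+r)⌉ = ⌈9.739⌉ = 10 payments; the last is £570.29.
Total paid = 9·£770.00 + £570.29 = £7,500.29.
Total interest = total paid − principal = £7,500.29 − £6,950.00 = £550.29.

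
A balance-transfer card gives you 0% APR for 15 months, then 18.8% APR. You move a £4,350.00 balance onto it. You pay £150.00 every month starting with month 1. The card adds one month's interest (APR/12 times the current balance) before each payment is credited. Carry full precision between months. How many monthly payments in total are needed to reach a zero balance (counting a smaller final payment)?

31 payments

Promo months 1–15 at r₀ = 0%/12 = 0; months 16+ at r₁ = 18.8%/12 = 0.0156667.
After month 15 (no interest yet): B = £4,350.00 − 15·£150.00 = £2,100.00.
Then at r₁ with £150.00/mo: n₂ = −ln(1 − r₁·B/P)/ln(1+r₁) ≈ 15.93 → 16 more payments.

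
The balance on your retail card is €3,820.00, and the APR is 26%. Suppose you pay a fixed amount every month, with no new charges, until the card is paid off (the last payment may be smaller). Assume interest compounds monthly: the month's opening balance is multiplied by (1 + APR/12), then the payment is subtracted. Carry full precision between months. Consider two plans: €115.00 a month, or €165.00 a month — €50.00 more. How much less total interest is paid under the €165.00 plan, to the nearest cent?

€1,463.24

Monthly rate r = 26%/12 = 2.16667% = 0.0216667.
At €115.00/mo: n = ⌈−ln(1 − rB₀/P)/ln(1+r)⌉ = 60 payments (last €39.17); total interest = total paid − €3,820.00 = €3,004.17.
At €165.00/mo: 33 payments (last €80.93); total interest €1,540.93.
Interest saved = €3,004.17 − €1,540.93 = €1,463.24.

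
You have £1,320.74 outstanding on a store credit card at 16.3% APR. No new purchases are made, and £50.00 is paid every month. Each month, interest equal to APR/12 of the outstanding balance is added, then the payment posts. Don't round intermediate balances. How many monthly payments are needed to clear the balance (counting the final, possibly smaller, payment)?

33 months

Monthly rate r = 16.3%/12 = 1.35833% = 0.0135833.
Recurrence: B ← B·(1+r) − £50.00.
Month 1: interest £17.94; balance after payment £1,288.68.
Month 2: interest £17.50; balance after payment £1,256.18.
Closed form: n = −ln(1 − rB₀/P)/ln(1+r) = −ln(0.6412)/ln(1.01358) ≈ 32.939, so the balance reaches zero during payment 33.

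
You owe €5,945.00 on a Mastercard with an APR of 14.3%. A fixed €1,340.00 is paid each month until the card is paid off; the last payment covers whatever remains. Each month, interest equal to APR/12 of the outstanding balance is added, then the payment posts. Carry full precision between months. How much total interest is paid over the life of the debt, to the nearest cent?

Monthly rate r = 14.3%/12 = 1.19167% = 0.0119167.
Payoff takes n = ⌈−ln(1 − rB₀/P)/ln(1+r)⌉ = ⌈4.585⌉ = 5 payments; the last is €786.17.
Total paid = 4·€1,340.00 + €786.17 = €6,146.17.
Total interest = total paid − principal = €6,146.17 − €5,945.00 = €201.17.

€201.17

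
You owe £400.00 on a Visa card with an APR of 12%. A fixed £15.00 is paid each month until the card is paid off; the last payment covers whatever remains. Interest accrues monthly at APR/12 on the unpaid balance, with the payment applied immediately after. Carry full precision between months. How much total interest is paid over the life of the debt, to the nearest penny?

Monthly rate r = 12%/12 = 1% = 0.01.
Payoff takes n = ⌈−ln(1 − rB₀/P)/ln(1+r)⌉ = ⌈31.170⌉ = 32 payments; the last is £2.57.
Total paid = 31·£15.00 + £2.57 = £467.57.
Total interest = total paid − principal = £467.57 − £400.00 = £67.57.

£67.57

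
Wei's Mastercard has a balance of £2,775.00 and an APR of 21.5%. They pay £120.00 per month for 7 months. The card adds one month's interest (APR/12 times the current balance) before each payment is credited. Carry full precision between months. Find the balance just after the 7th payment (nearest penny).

Monthly rate r = 21.5%/12 = 1.79167% = 0.0179167.
Each month: B ← B·(1+r) − £120.00.
Month 1: interest £49.72; balance after payment £2,704.72.
Month 2: interest £48.46; balance after payment £2,633.18.
Month 3: interest £47.18; balance after payment £2,560.36.
Month 4: interest £45.87; balance after payment £2,486.23.
Month 5: interest £44.54; balance after payment £2,410.77.
Month 6: interest £43.19; balance after payment £2,333.97.
Month 7: interest £41.82; balance after payment £2,255.78.

£2,255.78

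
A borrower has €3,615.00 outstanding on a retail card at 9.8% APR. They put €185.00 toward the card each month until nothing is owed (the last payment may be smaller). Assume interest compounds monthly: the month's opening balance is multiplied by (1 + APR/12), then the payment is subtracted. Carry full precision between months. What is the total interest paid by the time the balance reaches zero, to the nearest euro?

Monthly rate r = 9.8%/12 = 0.816667% = 0.00816667.
Payoff takes n = ⌈−ln(1 − rB₀/P)/ln(1+r)⌉ = ⌈21.375⌉ = 22 payments; the last is €69.58.
Total paid = 21·€185.00 + €69.58 = €3,954.58.
Total interest = total paid − principal = €3,954.58 − €3,615.00 = €339.58.

€340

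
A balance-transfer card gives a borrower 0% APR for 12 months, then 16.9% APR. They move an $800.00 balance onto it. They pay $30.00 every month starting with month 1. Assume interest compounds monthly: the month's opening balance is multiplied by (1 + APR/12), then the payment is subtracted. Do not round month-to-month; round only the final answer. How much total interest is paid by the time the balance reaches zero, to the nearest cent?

Promo months 1–12 at r₀ = 0%/12 = 0; months 13+ at r₁ = 16.9%/12 = 0.0140833.
After month 12 (no interest yet): B = $800.00 − 12·$30.00 = $440.00.
Then at r₁ with $30.00/mo: n₂ = −ln(1 − r₁·B/P)/ln(1+r₁) ≈ 16.54 → 17 more payments.
Total paid = 28·$30.00 + $16.38 = $856.38; interest = $856.38 − $800.00 = $56.38.

$56.38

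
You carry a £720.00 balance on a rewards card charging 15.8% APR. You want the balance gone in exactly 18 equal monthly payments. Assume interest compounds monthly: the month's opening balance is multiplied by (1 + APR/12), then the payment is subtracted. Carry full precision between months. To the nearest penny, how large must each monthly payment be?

£45.19

Monthly rate r = 15.8%/12 = 1.31667% = 0.0131667.
Level-payment amortization: P = B₀·r / (1 − (1+r)^(−n)) = 720.00·0.0131667 / (1 − 1.01317^(−18)).
Denominator 1 − (1+r)^(−18) = 0.209787444.
P = 9.48 / 0.209787444 ≈ 45.19.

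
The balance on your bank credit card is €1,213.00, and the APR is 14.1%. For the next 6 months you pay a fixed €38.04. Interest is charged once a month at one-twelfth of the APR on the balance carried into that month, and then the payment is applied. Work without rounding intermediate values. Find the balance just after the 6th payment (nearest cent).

Monthly rate r = 14.1%/12 = 1.175% = 0.01175.
Each month: B ← B·(1+r) − €38.04.
Month 1: interest €14.25; balance after payment €1,189.21.
Month 2: interest €13.97; balance after payment €1,165.15.
Month 3: interest €13.69; balance after payment €1,140.80.
Month 4: interest €13.40; balance after payment €1,116.16.
Month 5: interest €13.11; balance after payment €1,091.24.
Month 6: interest €12.82; balance after payment €1,066.02.

€1,066.02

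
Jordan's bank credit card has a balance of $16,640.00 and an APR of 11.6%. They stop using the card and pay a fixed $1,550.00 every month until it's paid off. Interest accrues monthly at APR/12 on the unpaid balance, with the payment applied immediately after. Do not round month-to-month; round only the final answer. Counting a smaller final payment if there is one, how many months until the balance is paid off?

Monthly rate r = 11.6%/12 = 0.966667% = 0.00966667.
Recurrence: B ← B·(1+r) − $1,550.00.
Month 1: interest $160.85; balance after payment $15,250.85.
Month 2: interest $147.42; balance after payment $13,848.28.
Closed form: n = −ln(1 − rB₀/P)/ln(1+r) = −ln(0.89622)/ln(1.00967) ≈ 11.389, so the balance reaches zero during payment 12.

12 payments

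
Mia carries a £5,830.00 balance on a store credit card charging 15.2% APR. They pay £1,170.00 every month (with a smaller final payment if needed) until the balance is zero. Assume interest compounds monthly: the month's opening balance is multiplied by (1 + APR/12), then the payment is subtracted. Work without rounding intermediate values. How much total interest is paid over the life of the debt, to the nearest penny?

Monthly rate r = 15.2%/12 = 1.26667% = 0.0126667.
Payoff takes n = ⌈−ln(1 − rB₀/P)/ln(1+r)⌉ = ⌈5.180⌉ = 6 payments; the last is £211.26.
Total paid = 5·£1,170.00 + £211.26 = £6,061.26.
Total interest = total paid − principal = £6,061.26 − £5,830.00 = £231.26.

£231.26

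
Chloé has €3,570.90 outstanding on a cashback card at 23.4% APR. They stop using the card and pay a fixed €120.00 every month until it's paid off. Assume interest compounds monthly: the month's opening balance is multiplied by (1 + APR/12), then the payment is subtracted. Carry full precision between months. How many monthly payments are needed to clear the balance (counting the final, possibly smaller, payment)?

45 months

Monthly rate r = 23.4%/12 = 1.95% = 0.0195.
Recurrence: B ← B·(1+r) − €120.00.
Month 1: interest €69.63; balance after payment €3,520.53.
Month 2: interest €68.65; balance after payment €3,469.18.
Closed form: n = −ln(1 − rB₀/P)/ln(1+r) = −ln(0.41973)/ln(1.0195) ≈ 44.953, so the balance reaches zero during payment 45.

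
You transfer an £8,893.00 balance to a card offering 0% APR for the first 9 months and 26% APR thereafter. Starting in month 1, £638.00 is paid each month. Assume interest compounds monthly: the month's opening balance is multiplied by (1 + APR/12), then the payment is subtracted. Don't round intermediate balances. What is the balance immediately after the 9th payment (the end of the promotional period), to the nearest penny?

£3,151.00

Promo months 1–9 at r₀ = 0%/12 = 0; months 10+ at r₁ = 26%/12 = 0.0216667.
After month 9 (no interest yet): B = £8,893.00 − 9·£638.00 = £3,151.00.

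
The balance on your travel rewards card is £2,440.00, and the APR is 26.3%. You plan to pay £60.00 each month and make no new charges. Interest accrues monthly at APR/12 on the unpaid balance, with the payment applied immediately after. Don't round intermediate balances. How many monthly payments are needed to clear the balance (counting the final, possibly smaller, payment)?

103 payments

Monthly rate r = 26.3%/12 = 2.19167% = 0.0219167.
Recurrence: B ← B·(1+r) − £60.00.
Month 1: interest £53.48; balance after payment £2,433.48.
Month 2: interest £53.33; balance after payment £2,426.81.
Closed form: n = −ln(1 − rB₀/P)/ln(1+r) = −ln(0.10872)/ln(1.02192) ≈ 102.351, so the balance reaches zero during payment 103.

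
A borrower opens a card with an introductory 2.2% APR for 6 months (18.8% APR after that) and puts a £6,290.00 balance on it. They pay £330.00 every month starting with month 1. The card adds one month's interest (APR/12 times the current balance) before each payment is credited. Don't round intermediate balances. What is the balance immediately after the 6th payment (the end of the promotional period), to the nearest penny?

£4,370.41

Promo months 1–6 at r₀ = 2.2%/12 = 0.00183333; months 7+ at r₁ = 18.8%/12 = 0.0156667.
After month 6: iterate B ← B·(1+r₀) − £330.00 for 6 months → £4,370.41.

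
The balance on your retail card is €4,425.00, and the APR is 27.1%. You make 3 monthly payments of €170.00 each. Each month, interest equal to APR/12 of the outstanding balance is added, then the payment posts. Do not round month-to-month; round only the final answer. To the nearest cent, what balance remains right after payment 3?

€4,210.01

Monthly rate r = 27.1%/12 = 2.25833% = 0.0225833.
Each month: B ← B·(1+r) − €170.00.
Month 1: interest €99.93; balance after payment €4,354.93.
Month 2: interest €98.35; balance after payment €4,283.28.
Month 3: interest €96.73; balance after payment €4,210.01.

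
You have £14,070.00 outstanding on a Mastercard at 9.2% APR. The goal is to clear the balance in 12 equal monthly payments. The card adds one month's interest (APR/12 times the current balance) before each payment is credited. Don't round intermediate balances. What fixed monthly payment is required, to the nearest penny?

Monthly rate r = 9.2%/12 = 0.766667% = 0.00766667.
Level-payment amortization: P = B₀·r / (1 − (1+r)^(−n)) = 14070.00·0.00766667 / (1 − 1.00767^(−12)).
Denominator 1 − (1+r)^(−12) = 0.0875747599.
P = 107.87 / 0.0875747599 ≈ 1231.75.

£1,231.75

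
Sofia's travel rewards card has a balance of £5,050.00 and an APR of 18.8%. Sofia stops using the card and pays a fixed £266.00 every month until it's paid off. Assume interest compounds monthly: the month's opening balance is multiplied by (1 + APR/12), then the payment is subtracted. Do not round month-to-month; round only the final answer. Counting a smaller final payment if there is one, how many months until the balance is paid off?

Monthly rate r = 18.8%/12 = 1.56667% = 0.0156667.
Recurrence: B ← B·(1+r) − £266.00.
Month 1: interest £79.12; balance after payment £4,863.12.
Month 2: interest £76.19; balance after payment £4,673.31.
Closed form: n = −ln(1 − rB₀/P)/ln(1+r) = −ln(0.70257)/ln(1.01567) ≈ 22.709, so the balance reaches zero during payment 23.

23 months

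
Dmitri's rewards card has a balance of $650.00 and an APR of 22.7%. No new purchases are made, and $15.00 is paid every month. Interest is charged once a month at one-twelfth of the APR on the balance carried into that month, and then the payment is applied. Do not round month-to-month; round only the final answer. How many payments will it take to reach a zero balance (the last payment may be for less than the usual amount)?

92 months

Monthly rate r = 22.7%/12 = 1.89167% = 0.0189167.
Recurrence: B ← B·(1+r) − $15.00.
Month 1: interest $12.30; balance after payment $647.30.
Month 2: interest $12.24; balance after payment $644.54.
Closed form: n = −ln(1 − rB₀/P)/ln(1+r) = −ln(0.18028)/ln(1.01892) ≈ 91.423, so the balance reaches zero during payment 92.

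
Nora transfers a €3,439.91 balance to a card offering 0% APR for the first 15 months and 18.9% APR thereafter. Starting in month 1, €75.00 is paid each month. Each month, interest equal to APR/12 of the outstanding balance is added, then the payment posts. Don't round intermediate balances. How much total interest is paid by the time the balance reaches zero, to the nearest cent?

Promo months 1–15 at r₀ = 0%/12 = 0; months 16+ at r₁ = 18.9%/12 = 0.01575.
After month 15 (no interest yet): B = €3,439.91 − 15·€75.00 = €2,314.91.
Then at r₁ with €75.00/mo: n₂ = −ln(1 − r₁·B/P)/ln(1+r₁) ≈ 42.60 → 43 more payments.
Total paid = 57·€75.00 + €45.46 = €4,320.46; interest = €4,320.46 − €3,439.91 = €880.55.

€880.55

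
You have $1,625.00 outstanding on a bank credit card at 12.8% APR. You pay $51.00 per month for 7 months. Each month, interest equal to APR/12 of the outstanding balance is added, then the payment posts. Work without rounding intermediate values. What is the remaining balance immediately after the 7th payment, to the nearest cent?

$1,381.66

Monthly rate r = 12.8%/12 = 1.06667% = 0.0106667.
Each month: B ← B·(1+r) − $51.00.
Month 1: interest $17.33; balance after payment $1,591.33.
Month 2: interest $16.97; balance after payment $1,557.31.
Month 3: interest $16.61; balance after payment $1,522.92.
Month 4: interest $16.24; balance after payment $1,488.16.
Month 5: interest $15.87; balance after payment $1,453.04.
Month 6: interest $15.50; balance after payment $1,417.54.
Month 7: interest $15.12; balance after payment $1,381.66.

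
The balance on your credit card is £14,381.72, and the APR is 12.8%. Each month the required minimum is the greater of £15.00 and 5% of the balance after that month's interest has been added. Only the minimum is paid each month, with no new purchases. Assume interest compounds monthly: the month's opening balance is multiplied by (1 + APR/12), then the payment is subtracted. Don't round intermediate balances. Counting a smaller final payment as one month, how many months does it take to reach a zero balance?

118 months

Monthly rate r = 12.8%/12 = 1.06667% = 0.0106667.
While 5% of the post-interest balance exceeds £15.00, each month B ← (B·(1+r))·(1 − 0.05), i.e. B shrinks by the factor (1+r)·0.95 = 0.96013.
This holds for months 1–96. Entering month 97 the balance is £289.49; 5% of the post-interest balance is now below £15.00, so the flat £15.00 minimum applies from here.
From month 97 a fixed £15.00 at rate r clears £289.49 in 22 more payments. Total: 96 + 22 = 118 months.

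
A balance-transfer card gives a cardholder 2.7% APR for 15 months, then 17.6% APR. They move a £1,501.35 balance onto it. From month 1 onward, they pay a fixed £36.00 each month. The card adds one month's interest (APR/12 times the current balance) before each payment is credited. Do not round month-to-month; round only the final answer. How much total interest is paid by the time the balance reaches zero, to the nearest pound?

£340

Promo months 1–15 at r₀ = 2.7%/12 = 0.00225; months 16+ at r₁ = 17.6%/12 = 0.0146667.
After month 15: iterate B ← B·(1+r₀) − £36.00 for 15 months → £1,004.24.
Then at r₁ with £36.00/mo: n₂ = −ln(1 − r₁·B/P)/ln(1+r₁) ≈ 36.14 → 37 more payments.
Total paid = 51·£36.00 + £4.98 = £1,840.98; interest = £1,840.98 − £1,501.35 = £339.63.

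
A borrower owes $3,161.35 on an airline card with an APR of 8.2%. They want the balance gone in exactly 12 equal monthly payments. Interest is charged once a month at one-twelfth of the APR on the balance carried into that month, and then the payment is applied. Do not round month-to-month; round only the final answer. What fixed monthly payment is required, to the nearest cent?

$275.29

Monthly rate r = 8.2%/12 = 0.683333% = 0.00683333.
Level-payment amortization: P = B₀·r / (1 − (1+r)^(−n)) = 3161.35·0.00683333 / (1 − 1.00683^(−12)).
Denominator 1 − (1+r)^(−12) = 0.0784710656.
P = 21.6026 / 0.0784710656 ≈ 275.29.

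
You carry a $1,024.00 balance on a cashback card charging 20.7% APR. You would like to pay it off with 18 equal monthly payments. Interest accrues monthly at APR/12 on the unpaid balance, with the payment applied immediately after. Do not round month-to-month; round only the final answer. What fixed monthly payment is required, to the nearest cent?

Monthly rate r = 20.7%/12 = 1.725% = 0.01725.
Level-payment amortization: P = B₀·r / (1 − (1+r)^(−n)) = 1024.00·0.01725 / (1 − 1.01725^(−18)).
Denominator 1 − (1+r)^(−18) = 0.264976158.
P = 17.664 / 0.264976158 ≈ 66.66.

$66.66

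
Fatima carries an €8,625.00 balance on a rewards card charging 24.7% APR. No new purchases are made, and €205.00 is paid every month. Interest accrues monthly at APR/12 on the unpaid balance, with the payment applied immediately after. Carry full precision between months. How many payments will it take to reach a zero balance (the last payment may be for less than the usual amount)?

Monthly rate r = 24.7%/12 = 2.05833% = 0.0205833.
Recurrence: B ← B·(1+r) − €205.00.
Month 1: interest €177.53; balance after payment €8,597.53.
Month 2: interest €176.97; balance after payment €8,569.50.
Closed form: n = −ln(1 − rB₀/P)/ln(1+r) = −ln(0.13399)/ln(1.02058) ≈ 98.651, so the balance reaches zero during payment 99.

99 payments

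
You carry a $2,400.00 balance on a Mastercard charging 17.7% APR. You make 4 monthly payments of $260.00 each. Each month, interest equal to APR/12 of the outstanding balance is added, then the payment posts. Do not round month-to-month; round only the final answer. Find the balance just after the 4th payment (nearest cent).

Monthly rate r = 17.7%/12 = 1.475% = 0.01475.
Each month: B ← B·(1+r) − $260.00.
Month 1: interest $35.40; balance after payment $2,175.40.
Month 2: interest $32.09; balance after payment $1,947.49.
Month 3: interest $28.73; balance after payment $1,716.21.
Month 4: interest $25.31; balance after payment $1,481.53.

$1,481.53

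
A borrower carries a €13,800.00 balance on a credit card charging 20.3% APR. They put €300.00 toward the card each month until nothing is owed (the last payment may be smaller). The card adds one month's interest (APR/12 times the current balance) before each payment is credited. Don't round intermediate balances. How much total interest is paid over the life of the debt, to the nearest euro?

€13,130

Monthly rate r = 20.3%/12 = 1.69167% = 0.0169167.
Payoff takes n = ⌈−ln(1 − rB₀/P)/ln(1+r)⌉ = ⌈89.765⌉ = 90 payments; the last is €230.05.
Total paid = 89·€300.00 + €230.05 = €26,930.05.
Total interest = total paid − principal = €26,930.05 − €13,800.00 = €13,130.05.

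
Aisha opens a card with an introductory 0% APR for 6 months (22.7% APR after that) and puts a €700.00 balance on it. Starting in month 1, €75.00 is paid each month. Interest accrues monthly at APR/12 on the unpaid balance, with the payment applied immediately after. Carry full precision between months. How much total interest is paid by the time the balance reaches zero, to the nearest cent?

€10.84

Promo months 1–6 at r₀ = 0%/12 = 0; months 7+ at r₁ = 22.7%/12 = 0.0189167.
After month 6 (no interest yet): B = €700.00 − 6·€75.00 = €250.00.
Then at r₁ with €75.00/mo: n₂ = −ln(1 − r₁·B/P)/ln(1+r₁) ≈ 3.48 → 4 more payments.
Total paid = 9·€75.00 + €35.84 = €710.84; interest = €710.84 − €700.00 = €10.84.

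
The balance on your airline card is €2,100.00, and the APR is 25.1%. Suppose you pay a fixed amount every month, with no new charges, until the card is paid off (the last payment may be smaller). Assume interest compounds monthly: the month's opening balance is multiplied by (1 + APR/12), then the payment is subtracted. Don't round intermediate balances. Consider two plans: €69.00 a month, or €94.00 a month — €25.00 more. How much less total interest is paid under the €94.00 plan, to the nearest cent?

Monthly rate r = 25.1%/12 = 2.09167% = 0.0209167.
At €69.00/mo: n = ⌈−ln(1 − rB₀/P)/ln(1+r)⌉ = 49 payments (last €62.03); total interest = total paid − €2,100.00 = €1,274.03.
At €94.00/mo: 31 payments (last €39.95); total interest €759.95.
Interest saved = €1,274.03 − €759.95 = €514.08.

€514.08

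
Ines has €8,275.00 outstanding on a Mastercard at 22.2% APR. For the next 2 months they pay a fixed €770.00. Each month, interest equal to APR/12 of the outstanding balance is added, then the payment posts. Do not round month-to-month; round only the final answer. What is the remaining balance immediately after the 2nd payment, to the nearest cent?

€7,029.76

Monthly rate r = 22.2%/12 = 1.85% = 0.0185.
Each month: B ← B·(1+r) − €770.00.
Month 1: interest €153.09; balance after payment €7,658.09.
Month 2: interest €141.67; balance after payment €7,029.76.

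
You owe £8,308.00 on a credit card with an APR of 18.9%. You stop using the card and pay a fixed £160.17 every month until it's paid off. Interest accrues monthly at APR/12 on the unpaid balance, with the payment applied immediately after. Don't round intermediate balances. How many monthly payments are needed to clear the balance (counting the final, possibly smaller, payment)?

Monthly rate r = 18.9%/12 = 1.575% = 0.01575.
Recurrence: B ← B·(1+r) − £160.17.
Month 1: interest £130.85; balance after payment £8,278.68.
Month 2: interest £130.39; balance after payment £8,248.90.
Closed form: n = −ln(1 − rB₀/P)/ln(1+r) = −ln(0.18305)/ln(1.01575) ≈ 108.656, so the balance reaches zero during payment 109.

109 months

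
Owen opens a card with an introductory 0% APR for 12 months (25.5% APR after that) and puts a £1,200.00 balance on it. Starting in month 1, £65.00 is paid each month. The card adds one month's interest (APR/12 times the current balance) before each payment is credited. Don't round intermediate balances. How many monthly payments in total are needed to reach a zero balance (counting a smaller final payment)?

Promo months 1–12 at r₀ = 0%/12 = 0; months 13+ at r₁ = 25.5%/12 = 0.02125.
After month 12 (no interest yet): B = £1,200.00 − 12·£65.00 = £420.00.
Then at r₁ with £65.00/mo: n₂ = −ln(1 − r₁·B/P)/ln(1+r₁) ≈ 7.02 → 8 more payments.

20 months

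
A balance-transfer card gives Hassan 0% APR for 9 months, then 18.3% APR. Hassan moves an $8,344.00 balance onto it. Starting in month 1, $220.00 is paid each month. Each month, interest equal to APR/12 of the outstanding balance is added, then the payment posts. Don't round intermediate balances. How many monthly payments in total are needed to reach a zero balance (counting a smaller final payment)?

Promo months 1–9 at r₀ = 0%/12 = 0; months 10+ at r₁ = 18.3%/12 = 0.01525.
After month 9 (no interest yet): B = $8,344.00 − 9·$220.00 = $6,364.00.
Then at r₁ with $220.00/mo: n₂ = −ln(1 − r₁·B/P)/ln(1+r₁) ≈ 38.44 → 39 more payments.

48 payments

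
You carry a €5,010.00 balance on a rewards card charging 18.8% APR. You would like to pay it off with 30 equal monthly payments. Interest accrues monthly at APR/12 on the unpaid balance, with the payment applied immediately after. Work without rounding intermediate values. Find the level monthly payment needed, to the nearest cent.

€210.59

Monthly rate r = 18.8%/12 = 1.56667% = 0.0156667.
Level-payment amortization: P = B₀·r / (1 − (1+r)^(−n)) = 5010.00·0.0156667 / (1 − 1.01567^(−30)).
Denominator 1 − (1+r)^(−30) = 0.372716282.
P = 78.49 / 0.372716282 ≈ 210.59.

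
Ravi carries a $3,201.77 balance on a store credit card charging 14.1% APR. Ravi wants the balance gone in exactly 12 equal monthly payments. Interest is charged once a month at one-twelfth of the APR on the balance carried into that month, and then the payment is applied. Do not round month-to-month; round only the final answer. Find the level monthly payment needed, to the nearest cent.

Monthly rate r = 14.1%/12 = 1.175% = 0.01175.
Level-payment amortization: P = B₀·r / (1 − (1+r)^(−n)) = 3201.77·0.01175 / (1 − 1.01175^(−12)).
Denominator 1 − (1+r)^(−12) = 0.130796546.
P = 37.6208 / 0.130796546 ≈ 287.63.

$287.63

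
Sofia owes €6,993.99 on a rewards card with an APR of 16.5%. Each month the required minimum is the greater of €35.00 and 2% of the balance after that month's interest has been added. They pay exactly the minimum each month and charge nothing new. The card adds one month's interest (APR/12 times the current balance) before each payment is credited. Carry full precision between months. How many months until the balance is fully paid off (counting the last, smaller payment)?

Monthly rate r = 16.5%/12 = 1.375% = 0.01375.
While 2% of the post-interest balance exceeds €35.00, each month B ← (B·(1+r))·(1 − 0.02), i.e. B shrinks by the factor (1+r)·0.98 = 0.99347.
This holds for months 1–214. Entering month 215 the balance is €1,723.10; 2% of the post-interest balance is now below €35.00, so the flat €35.00 minimum applies from here.
From month 215 a fixed €35.00 at rate r clears €1,723.10 in 83 more payments. Total: 214 + 83 = 297 months.

297 months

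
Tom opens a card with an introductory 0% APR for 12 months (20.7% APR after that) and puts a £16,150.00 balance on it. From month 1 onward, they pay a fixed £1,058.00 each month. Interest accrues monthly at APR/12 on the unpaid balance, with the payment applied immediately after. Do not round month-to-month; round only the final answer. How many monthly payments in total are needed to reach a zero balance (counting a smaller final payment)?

16 payments

Promo months 1–12 at r₀ = 0%/12 = 0; months 13+ at r₁ = 20.7%/12 = 0.01725.
After month 12 (no interest yet): B = £16,150.00 − 12·£1,058.00 = £3,454.00.
Then at r₁ with £1,058.00/mo: n₂ = −ln(1 − r₁·B/P)/ln(1+r₁) ≈ 3.39 → 4 more payments.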